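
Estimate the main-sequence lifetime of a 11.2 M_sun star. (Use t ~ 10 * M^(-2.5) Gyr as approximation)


t = 10 * M^(-2.5) = 10 * 11.2^(-2.5) = 0.0238

0.0238 Gyr


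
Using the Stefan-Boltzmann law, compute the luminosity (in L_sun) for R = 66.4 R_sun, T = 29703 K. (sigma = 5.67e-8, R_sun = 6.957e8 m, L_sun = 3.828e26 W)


R = 66.4 * 6.957e8 m = 4.619448e+10 m. L = 4*pi*R^2*sigma*T^4 = 4*pi*(4.619448e+10)^2 * 5.67e-8 * 29703^4 = 1.183516588e+33 W. L/L_sun = 1.183516588e+33 / 3.828e26 = 3.092e+06

3.092e+06 L_sun


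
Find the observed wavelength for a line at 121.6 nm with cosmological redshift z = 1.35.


lam_obs = lam_emit * (1 + z) = 121.6 * (1 + 1.35) = 285.76

285.76 nm


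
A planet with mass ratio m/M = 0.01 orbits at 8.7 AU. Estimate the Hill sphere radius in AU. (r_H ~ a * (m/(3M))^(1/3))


r_H = a * (m/3M)^(1/3) = 8.7 * (0.01/3)^(1/3) = 1.2996

1.2996 AU


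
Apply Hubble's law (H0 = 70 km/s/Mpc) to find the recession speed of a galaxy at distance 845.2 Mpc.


v = H0 * d = 70 * 845.2 = 59164.0

59164.0 km/s


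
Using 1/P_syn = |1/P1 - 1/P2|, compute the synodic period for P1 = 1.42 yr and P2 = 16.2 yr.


1/P_syn = |1/P1 - 1/P2| = |1/1.42 - 1/16.2| => P_syn = 1.5564

1.5564 years


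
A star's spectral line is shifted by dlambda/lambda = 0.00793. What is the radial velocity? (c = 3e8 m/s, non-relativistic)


v = (dlambda/lambda) * c = 0.00793 * 3e8 = 2.379e+06

2.379e+06 m/s


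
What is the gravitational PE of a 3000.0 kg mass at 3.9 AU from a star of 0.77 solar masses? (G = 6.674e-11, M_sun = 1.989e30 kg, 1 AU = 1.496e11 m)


M = 0.77 * 1.989e30 kg = 1.53153e+30 kg; r = 3.9 AU * 1.496e11 m/AU = 5.8344e+11 m. U = -GM*m/r = -(6.674e-11 * 1.53153e+30 * 3000.0) / 5.8344e+11 = -5.256e+11

-5.256e+11 J


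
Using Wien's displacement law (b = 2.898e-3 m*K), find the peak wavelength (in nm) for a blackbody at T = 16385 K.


lam_max = b / T = 2.898e-3 / 16385 = 1.769e-07 m = 176.8691 nm

176.8691 nm


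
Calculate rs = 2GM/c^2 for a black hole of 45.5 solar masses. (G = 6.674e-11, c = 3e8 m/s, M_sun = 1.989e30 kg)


M = 45.5 * 1.989e30 kg = 9.04995e+31 kg. rs = 2GM/c^2 = 2 * 6.674e-11 * 9.04995e+31 / (3e8)^2 = 134220.814

134220.814 m


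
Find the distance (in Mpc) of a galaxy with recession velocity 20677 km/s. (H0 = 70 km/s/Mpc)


d = v / H0 = 20677 / 70 = 295.3857

295.3857 Mpc


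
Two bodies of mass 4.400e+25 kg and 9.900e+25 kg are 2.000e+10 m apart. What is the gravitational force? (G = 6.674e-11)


F = G*m1*m2/r^2 = 6.674e-11 * 4.400e+25 * 9.900e+25 / (2.000e+10)^2 = 6.674e-11 * 4.356e+51 / 4.000e+20 = 7.268e+20

7.268e+20 N


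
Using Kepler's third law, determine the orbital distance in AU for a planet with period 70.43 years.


a = P^(2/3) = 70.43^(2/3) = 17.0545

17.0545 AU


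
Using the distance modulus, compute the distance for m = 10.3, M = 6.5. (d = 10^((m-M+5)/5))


d = 10^((m - M + 5)/5) = 10^((10.3 - 6.5 + 5)/5) = 57.544

57.544 pc


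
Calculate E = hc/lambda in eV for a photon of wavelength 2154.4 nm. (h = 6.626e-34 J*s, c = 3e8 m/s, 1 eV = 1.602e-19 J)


E = hc/lambda = 6.626e-34 * 3e8 / 2.154e-06 = 9.227e-20 J = 0.5759 eV

0.5759 eV


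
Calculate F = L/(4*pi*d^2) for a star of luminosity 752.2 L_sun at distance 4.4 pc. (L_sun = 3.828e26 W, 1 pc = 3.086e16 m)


F = L / (4*pi*d^2) = 2.879e+29 / (4*pi*(1.358e+17)^2) = 1.243e-06

1.243e-06 W/m^2


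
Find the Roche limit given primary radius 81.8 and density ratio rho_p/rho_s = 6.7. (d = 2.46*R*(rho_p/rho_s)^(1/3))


d_Roche = 2.46 * 81.8 * 6.7^(1/3) = 379.3558

379.3558


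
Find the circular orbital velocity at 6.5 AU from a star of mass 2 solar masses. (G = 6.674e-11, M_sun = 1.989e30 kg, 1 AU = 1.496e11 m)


v = sqrt(GM/r) = sqrt(6.674e-11 * 3.978e+30 / 9.724e+11) = 16523.5369

16523.5369 m/s


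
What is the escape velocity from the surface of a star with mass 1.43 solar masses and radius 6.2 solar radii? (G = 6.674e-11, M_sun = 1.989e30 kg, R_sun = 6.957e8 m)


M = 1.43 * 1.989e30 kg = 2.84427e+30 kg; R = 6.2 * 6.957e8 m = 4.31334e+09 m. v_esc = sqrt(2GM/R) = sqrt(2 * 6.674e-11 * 2.84427e+30 / 4.31334e+09) = 296678.9019

296678.9019 m/s


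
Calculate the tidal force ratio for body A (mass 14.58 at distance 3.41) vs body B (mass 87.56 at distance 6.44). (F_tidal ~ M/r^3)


Ratio = (M1/r1^3) / (M2/r2^3) = (14.58/3.41^3) / (87.56/6.44^3) = 1.1216

1.1216


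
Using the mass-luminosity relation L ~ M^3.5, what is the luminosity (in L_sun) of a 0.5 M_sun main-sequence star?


L/L_sun = (M/M_sun)^3.5 = 0.5^3.5 = 0.0884

0.0884 L_sun


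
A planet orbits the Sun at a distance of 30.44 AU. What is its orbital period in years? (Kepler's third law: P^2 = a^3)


P = a^(3/2) = 30.44^1.5 = 167.945

167.945 years


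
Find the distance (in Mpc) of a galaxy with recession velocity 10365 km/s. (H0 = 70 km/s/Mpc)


d = v / H0 = 10365 / 70 = 148.0714

148.0714 Mpc


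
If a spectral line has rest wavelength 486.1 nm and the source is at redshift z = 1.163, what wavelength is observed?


lam_obs = lam_emit * (1 + z) = 486.1 * (1 + 1.163) = 1051.4343

1051.4343 nm


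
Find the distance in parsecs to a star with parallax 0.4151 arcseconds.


d = 1/p = 1/0.4151 = 2.4091

2.4091 pc


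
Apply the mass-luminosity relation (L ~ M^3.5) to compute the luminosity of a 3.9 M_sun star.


L/L_sun = (M/M_sun)^3.5 = 3.9^3.5 = 117.1456

117.1456 L_sun


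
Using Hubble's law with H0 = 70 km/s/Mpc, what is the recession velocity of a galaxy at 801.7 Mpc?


v = H0 * d = 70 * 801.7 = 56119.0

56119.0 km/s


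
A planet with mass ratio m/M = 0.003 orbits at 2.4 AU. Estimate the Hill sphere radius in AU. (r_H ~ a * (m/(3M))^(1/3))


r_H = a * (m/3M)^(1/3) = 2.4 * (0.003/3)^(1/3) = 0.24

0.24 AU


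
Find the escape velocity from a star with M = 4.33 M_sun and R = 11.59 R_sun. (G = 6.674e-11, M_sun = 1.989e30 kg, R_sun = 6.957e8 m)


M = 4.33 * 1.989e30 kg = 8.61237e+30 kg; R = 11.59 * 6.957e8 m = 8.063163e+09 m. v_esc = sqrt(2GM/R) = sqrt(2 * 6.674e-11 * 8.61237e+30 / 8.063163e+09) = 377586.7266

377586.7266 m/s


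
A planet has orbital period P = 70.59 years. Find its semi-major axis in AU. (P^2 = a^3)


a = P^(2/3) = 70.59^(2/3) = 17.0803

17.0803 AU


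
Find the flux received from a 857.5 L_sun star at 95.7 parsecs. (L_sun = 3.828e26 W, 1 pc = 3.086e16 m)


F = L / (4*pi*d^2) = 3.283e+29 / (4*pi*(2.953e+18)^2) = 2.995e-09

2.995e-09 W/m^2


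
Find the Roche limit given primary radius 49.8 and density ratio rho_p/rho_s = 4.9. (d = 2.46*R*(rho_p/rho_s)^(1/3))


d_Roche = 2.46 * 49.8 * 4.9^(1/3) = 208.0797

208.0797


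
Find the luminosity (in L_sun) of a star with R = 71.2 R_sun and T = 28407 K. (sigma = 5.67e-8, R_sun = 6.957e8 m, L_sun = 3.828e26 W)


R = 71.2 * 6.957e8 m = 4.953384e+10 m. L = 4*pi*R^2*sigma*T^4 = 4*pi*(4.953384e+10)^2 * 5.67e-8 * 28407^4 = 1.138409214e+33 W. L/L_sun = 1.138409214e+33 / 3.828e26 = 2.974e+06

2.974e+06 L_sun


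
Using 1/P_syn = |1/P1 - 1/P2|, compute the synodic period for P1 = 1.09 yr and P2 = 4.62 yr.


1/P_syn = |1/P1 - 1/P2| = |1/1.09 - 1/4.62| => P_syn = 1.4266

1.4266 years


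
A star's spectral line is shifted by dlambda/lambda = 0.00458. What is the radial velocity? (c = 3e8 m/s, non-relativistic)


v = (dlambda/lambda) * c = 0.00458 * 3e8 = 1.374e+06

1.374e+06 m/s


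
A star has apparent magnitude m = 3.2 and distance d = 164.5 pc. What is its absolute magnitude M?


M = m - 5*log10(d) + 5 = 3.2 - 5*log10(164.5) + 5 = -2.8808

-2.8808


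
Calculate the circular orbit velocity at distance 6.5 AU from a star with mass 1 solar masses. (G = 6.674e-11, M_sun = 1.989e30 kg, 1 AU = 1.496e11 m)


v = sqrt(GM/r) = sqrt(6.674e-11 * 1.989e+30 / 9.724e+11) = 11683.905

11683.905 m/s


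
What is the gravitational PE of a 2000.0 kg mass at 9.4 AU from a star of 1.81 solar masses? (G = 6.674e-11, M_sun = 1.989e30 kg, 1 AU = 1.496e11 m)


M = 1.81 * 1.989e30 kg = 3.60009e+30 kg; r = 9.4 AU * 1.496e11 m/AU = 1.40624e+12 m. U = -GM*m/r = -(6.674e-11 * 3.60009e+30 * 2000.0) / 1.40624e+12 = -3.417e+11

-3.417e+11 J


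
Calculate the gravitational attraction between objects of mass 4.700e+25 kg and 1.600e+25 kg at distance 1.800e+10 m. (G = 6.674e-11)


F = G*m1*m2/r^2 = 6.674e-11 * 4.700e+25 * 1.600e+25 / (1.800e+10)^2 = 6.674e-11 * 7.520e+50 / 3.240e+20 = 1.549e+20

1.549e+20 N


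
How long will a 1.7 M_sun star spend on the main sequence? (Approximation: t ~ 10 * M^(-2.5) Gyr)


t = 10 * M^(-2.5) = 10 * 1.7^(-2.5) = 2.6539

2.6539 Gyr


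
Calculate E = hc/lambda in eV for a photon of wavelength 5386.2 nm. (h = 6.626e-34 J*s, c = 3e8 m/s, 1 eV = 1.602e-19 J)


E = hc/lambda = 6.626e-34 * 3e8 / 5.386e-06 = 3.691e-20 J = 0.2304 eV

0.2304 eV


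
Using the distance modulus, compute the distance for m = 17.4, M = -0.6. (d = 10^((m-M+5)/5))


d = 10^((m - M + 5)/5) = 10^((17.4 - -0.6 + 5)/5) = 39810.7171

39810.7171 pc


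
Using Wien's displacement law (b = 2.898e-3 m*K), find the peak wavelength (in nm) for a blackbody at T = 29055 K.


lam_max = b / T = 2.898e-3 / 29055 = 9.974e-08 m = 99.7419 nm

99.7419 nm


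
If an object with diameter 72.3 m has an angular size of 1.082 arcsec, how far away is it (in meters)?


D = size / theta_rad, theta_rad = 1.082 * pi/(180*3600) = 5.246e-06, D = 1.378e+07

1.378e+07 m


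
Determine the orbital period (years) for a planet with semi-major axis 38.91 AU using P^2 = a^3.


P = a^(3/2) = 38.91^1.5 = 242.7123

242.7123 years


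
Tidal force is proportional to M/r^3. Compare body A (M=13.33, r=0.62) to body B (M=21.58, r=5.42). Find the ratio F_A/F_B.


Ratio = (M1/r1^3) / (M2/r2^3) = (13.33/0.62^3) / (21.58/5.42^3) = 412.6687

412.6687


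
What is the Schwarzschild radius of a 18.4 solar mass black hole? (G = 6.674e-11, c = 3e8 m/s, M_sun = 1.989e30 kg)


M = 18.4 * 1.989e30 kg = 3.65976e+31 kg. rs = 2GM/c^2 = 2 * 6.674e-11 * 3.65976e+31 / (3e8)^2 = 54278.3072

54278.3072 m


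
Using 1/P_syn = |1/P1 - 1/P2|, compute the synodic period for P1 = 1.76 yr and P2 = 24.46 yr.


1/P_syn = |1/P1 - 1/P2| = |1/1.76 - 1/24.46| => P_syn = 1.8965

1.8965 years


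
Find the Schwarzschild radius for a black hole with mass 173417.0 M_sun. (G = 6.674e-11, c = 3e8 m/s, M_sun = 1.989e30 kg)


M = 173417.0 * 1.989e30 kg = 3.44926413e+35 kg. rs = 2GM/c^2 = 2 * 6.674e-11 * 3.44926413e+35 / (3e8)^2 = 5.116e+08

5.116e+08 m


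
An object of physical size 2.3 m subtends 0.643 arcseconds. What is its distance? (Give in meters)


D = size / theta_rad, theta_rad = 0.643 * pi/(180*3600) = 3.117e-06, D = 737805.6833

737805.6833 m


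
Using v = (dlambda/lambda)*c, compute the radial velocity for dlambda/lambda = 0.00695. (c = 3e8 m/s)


v = (dlambda/lambda) * c = 0.00695 * 3e8 = 2.085e+06

2.085e+06 m/s


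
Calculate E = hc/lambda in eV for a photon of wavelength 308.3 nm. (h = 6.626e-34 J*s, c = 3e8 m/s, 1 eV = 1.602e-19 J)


E = hc/lambda = 6.626e-34 * 3e8 / 3.083e-07 = 6.448e-19 J = 4.0247 eV

4.0247 eV


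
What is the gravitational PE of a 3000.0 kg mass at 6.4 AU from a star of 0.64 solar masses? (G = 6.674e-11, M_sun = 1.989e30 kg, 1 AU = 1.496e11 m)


M = 0.64 * 1.989e30 kg = 1.27296e+30 kg; r = 6.4 AU * 1.496e11 m/AU = 9.5744e+11 m. U = -GM*m/r = -(6.674e-11 * 1.27296e+30 * 3000.0) / 9.5744e+11 = -2.662e+11

-2.662e+11 J


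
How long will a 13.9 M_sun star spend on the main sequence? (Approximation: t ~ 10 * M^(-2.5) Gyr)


t = 10 * M^(-2.5) = 10 * 13.9^(-2.5) = 0.0139

0.0139 Gyr


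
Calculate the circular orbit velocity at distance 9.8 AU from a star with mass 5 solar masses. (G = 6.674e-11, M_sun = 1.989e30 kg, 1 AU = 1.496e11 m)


v = sqrt(GM/r) = sqrt(6.674e-11 * 9.945e+30 / 1.466e+12) = 21277.307

21277.307 m/s


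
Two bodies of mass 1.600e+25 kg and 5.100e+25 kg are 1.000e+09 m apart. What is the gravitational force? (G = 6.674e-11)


F = G*m1*m2/r^2 = 6.674e-11 * 1.600e+25 * 5.100e+25 / (1.000e+09)^2 = 6.674e-11 * 8.160e+50 / 1.000e+18 = 5.446e+22

5.446e+22 N


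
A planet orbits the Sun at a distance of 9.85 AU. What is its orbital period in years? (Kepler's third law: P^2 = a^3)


P = a^(3/2) = 9.85^1.5 = 30.9139

30.9139 years


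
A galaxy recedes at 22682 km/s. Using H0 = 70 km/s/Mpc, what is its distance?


d = v / H0 = 22682 / 70 = 324.0286

324.0286 Mpc


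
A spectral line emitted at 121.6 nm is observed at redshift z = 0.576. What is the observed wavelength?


lam_obs = lam_emit * (1 + z) = 121.6 * (1 + 0.576) = 191.6416

191.6416 nm


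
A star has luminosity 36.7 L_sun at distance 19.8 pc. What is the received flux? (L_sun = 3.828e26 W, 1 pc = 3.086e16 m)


F = L / (4*pi*d^2) = 1.405e+28 / (4*pi*(6.110e+17)^2) = 2.994e-09

2.994e-09 W/m^2


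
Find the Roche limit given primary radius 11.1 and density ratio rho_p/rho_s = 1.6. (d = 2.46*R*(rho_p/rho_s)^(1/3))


d_Roche = 2.46 * 11.1 * 1.6^(1/3) = 31.9373

31.9373


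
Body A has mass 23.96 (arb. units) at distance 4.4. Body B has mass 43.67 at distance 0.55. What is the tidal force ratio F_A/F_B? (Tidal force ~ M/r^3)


Ratio = (M1/r1^3) / (M2/r2^3) = (23.96/4.4^3) / (43.67/0.55^3) = 0.0011

0.0011


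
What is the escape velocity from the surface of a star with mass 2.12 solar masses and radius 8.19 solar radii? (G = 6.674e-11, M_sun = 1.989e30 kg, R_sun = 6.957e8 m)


M = 2.12 * 1.989e30 kg = 4.21668e+30 kg; R = 8.19 * 6.957e8 m = 5.697783e+09 m. v_esc = sqrt(2GM/R) = sqrt(2 * 6.674e-11 * 4.21668e+30 / 5.697783e+09) = 314297.1685

314297.1685 m/s


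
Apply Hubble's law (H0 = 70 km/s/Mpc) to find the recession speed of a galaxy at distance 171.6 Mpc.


v = H0 * d = 70 * 171.6 = 12012.0

12012.0 km/s


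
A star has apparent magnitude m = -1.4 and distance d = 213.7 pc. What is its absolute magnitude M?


M = m - 5*log10(d) + 5 = -1.4 - 5*log10(213.7) + 5 = -8.049

-8.049


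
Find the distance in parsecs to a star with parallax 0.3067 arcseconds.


d = 1/p = 1/0.3067 = 3.2605

3.2605 pc


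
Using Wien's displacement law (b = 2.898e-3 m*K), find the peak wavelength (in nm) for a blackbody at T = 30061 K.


lam_max = b / T = 2.898e-3 / 30061 = 9.640e-08 m = 96.404 nm

96.404 nm


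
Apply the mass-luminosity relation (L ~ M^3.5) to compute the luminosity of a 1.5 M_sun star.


L/L_sun = (M/M_sun)^3.5 = 1.5^3.5 = 4.1335

4.1335 L_sun


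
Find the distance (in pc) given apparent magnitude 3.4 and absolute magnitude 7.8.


d = 10^((m - M + 5)/5) = 10^((3.4 - 7.8 + 5)/5) = 1.3183

1.3183 pc


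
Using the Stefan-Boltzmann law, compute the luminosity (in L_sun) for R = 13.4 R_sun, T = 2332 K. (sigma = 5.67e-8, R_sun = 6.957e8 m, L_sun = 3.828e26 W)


R = 13.4 * 6.957e8 m = 9.32238e+09 m. L = 4*pi*R^2*sigma*T^4 = 4*pi*(9.32238e+09)^2 * 5.67e-8 * 2332^4 = 1.831305125e+27 W. L/L_sun = 1.831305125e+27 / 3.828e26 = 4.784

4.784 L_sun


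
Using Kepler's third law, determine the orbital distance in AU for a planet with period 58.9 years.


a = P^(2/3) = 58.9^(2/3) = 15.1383

15.1383 AU


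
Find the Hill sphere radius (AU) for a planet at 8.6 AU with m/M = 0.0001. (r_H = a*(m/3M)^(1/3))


r_H = a * (m/3M)^(1/3) = 8.6 * (0.0001/3)^(1/3) = 0.2768

0.2768 AU


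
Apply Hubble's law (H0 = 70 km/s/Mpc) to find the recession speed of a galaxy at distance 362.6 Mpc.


v = H0 * d = 70 * 362.6 = 25382.0

25382.0 km/s


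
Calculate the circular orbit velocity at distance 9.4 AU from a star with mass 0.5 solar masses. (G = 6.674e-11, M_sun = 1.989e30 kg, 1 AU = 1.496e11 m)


v = sqrt(GM/r) = sqrt(6.674e-11 * 9.945e+29 / 1.406e+12) = 6870.1429

6870.1429 m/s


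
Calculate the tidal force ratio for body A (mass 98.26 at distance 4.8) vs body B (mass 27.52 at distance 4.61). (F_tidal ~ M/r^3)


Ratio = (M1/r1^3) / (M2/r2^3) = (98.26/4.8^3) / (27.52/4.61^3) = 3.1631

3.1631


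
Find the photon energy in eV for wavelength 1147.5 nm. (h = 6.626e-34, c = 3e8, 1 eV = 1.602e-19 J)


E = hc/lambda = 6.626e-34 * 3e8 / 1.148e-06 = 1.732e-19 J = 1.0813 eV

1.0813 eV


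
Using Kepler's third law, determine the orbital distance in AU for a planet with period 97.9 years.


a = P^(2/3) = 97.9^(2/3) = 21.2417

21.2417 AU


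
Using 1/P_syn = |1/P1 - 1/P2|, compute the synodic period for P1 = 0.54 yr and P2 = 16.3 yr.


1/P_syn = |1/P1 - 1/P2| = |1/0.54 - 1/16.3| => P_syn = 0.5585

0.5585 years


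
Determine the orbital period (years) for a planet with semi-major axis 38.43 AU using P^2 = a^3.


P = a^(3/2) = 38.43^1.5 = 238.235

238.235 years


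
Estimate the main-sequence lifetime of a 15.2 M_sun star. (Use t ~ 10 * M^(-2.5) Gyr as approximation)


t = 10 * M^(-2.5) = 10 * 15.2^(-2.5) = 0.0111

0.0111 Gyr


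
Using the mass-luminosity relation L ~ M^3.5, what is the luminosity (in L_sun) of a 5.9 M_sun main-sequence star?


L/L_sun = (M/M_sun)^3.5 = 5.9^3.5 = 498.8639

498.8639 L_sun


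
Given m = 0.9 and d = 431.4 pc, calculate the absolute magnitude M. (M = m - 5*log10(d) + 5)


M = m - 5*log10(d) + 5 = 0.9 - 5*log10(431.4) + 5 = -7.2744

-7.2744


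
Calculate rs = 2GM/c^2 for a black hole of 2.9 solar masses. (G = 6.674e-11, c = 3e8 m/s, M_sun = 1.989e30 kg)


M = 2.9 * 1.989e30 kg = 5.7681e+30 kg. rs = 2GM/c^2 = 2 * 6.674e-11 * 5.7681e+30 / (3e8)^2 = 8554.7332

8554.7332 m


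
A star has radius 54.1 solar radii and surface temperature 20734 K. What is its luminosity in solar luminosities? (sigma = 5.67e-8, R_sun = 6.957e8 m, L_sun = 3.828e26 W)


R = 54.1 * 6.957e8 m = 3.763737e+10 m. L = 4*pi*R^2*sigma*T^4 = 4*pi*(3.763737e+10)^2 * 5.67e-8 * 20734^4 = 1.865365055e+32 W. L/L_sun = 1.865365055e+32 / 3.828e26 = 487294.9465

487294.9465 L_sun


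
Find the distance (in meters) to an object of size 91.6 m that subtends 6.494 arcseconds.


D = size / theta_rad, theta_rad = 6.494 * pi/(180*3600) = 3.148e-05, D = 2.909e+06

2.909e+06 m


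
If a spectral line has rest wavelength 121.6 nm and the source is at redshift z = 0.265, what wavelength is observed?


lam_obs = lam_emit * (1 + z) = 121.6 * (1 + 0.265) = 153.824

153.824 nm


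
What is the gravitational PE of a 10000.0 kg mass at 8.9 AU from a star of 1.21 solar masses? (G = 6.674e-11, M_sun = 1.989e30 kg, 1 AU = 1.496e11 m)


M = 1.21 * 1.989e30 kg = 2.40669e+30 kg; r = 8.9 AU * 1.496e11 m/AU = 1.33144e+12 m. U = -GM*m/r = -(6.674e-11 * 2.40669e+30 * 10000.0) / 1.33144e+12 = -1.206e+12

-1.206e+12 J


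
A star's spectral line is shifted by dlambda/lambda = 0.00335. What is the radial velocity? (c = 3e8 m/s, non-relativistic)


v = (dlambda/lambda) * c = 0.00335 * 3e8 = 1.005e+06

1.005e+06 m/s


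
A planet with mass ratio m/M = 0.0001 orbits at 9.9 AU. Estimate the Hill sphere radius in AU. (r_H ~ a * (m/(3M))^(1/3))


r_H = a * (m/3M)^(1/3) = 9.9 * (0.0001/3)^(1/3) = 0.3186

0.3186 AU


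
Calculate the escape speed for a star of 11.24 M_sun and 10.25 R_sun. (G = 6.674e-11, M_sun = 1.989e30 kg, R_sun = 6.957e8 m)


M = 11.24 * 1.989e30 kg = 2.235636e+31 kg; R = 10.25 * 6.957e8 m = 7.130925e+09 m. v_esc = sqrt(2GM/R) = sqrt(2 * 6.674e-11 * 2.235636e+31 / 7.130925e+09) = 646897.856

646897.856 m/s


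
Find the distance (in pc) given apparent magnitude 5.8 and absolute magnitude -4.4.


d = 10^((m - M + 5)/5) = 10^((5.8 - -4.4 + 5)/5) = 1096.4782

1096.4782 pc


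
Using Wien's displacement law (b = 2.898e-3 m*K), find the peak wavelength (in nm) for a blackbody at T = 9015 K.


lam_max = b / T = 2.898e-3 / 9015 = 3.215e-07 m = 321.4642 nm

321.4642 nm


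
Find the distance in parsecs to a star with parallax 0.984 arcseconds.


d = 1/p = 1/0.984 = 1.0163

1.0163 pc


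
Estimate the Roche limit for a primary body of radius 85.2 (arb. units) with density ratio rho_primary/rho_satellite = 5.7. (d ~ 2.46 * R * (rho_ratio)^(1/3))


d_Roche = 2.46 * 85.2 * 5.7^(1/3) = 374.3975

374.3975


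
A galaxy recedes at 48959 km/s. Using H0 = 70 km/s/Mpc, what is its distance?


d = v / H0 = 48959 / 70 = 699.4143

699.4143 Mpc


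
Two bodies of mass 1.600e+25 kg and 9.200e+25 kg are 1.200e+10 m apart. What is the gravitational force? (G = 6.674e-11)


F = G*m1*m2/r^2 = 6.674e-11 * 1.600e+25 * 9.200e+25 / (1.200e+10)^2 = 6.674e-11 * 1.472e+51 / 1.440e+20 = 6.822e+20

6.822e+20 N


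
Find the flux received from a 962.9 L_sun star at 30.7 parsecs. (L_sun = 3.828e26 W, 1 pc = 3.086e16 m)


F = L / (4*pi*d^2) = 3.686e+29 / (4*pi*(9.474e+17)^2) = 3.268e-08

3.268e-08 W/m^2


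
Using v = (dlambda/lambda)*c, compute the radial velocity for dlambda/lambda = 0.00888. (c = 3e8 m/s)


v = (dlambda/lambda) * c = 0.00888 * 3e8 = 2.664e+06

2.664e+06 m/s


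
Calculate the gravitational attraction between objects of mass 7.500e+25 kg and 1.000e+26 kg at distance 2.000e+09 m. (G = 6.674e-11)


F = G*m1*m2/r^2 = 6.674e-11 * 7.500e+25 * 1.000e+26 / (2.000e+09)^2 = 6.674e-11 * 7.500e+51 / 4.000e+18 = 1.251e+23

1.251e+23 N


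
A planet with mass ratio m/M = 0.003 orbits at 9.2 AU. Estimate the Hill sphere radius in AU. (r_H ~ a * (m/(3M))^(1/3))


r_H = a * (m/3M)^(1/3) = 9.2 * (0.003/3)^(1/3) = 0.92

0.92 AU


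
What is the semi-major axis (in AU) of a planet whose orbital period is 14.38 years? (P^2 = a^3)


a = P^(2/3) = 14.38^(2/3) = 5.9134

5.9134 AU


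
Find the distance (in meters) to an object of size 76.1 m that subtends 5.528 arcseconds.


D = size / theta_rad, theta_rad = 5.528 * pi/(180*3600) = 2.680e-05, D = 2.839e+06

2.839e+06 m


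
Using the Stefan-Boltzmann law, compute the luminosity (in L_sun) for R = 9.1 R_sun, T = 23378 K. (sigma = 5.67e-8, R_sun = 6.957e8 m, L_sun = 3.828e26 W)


R = 9.1 * 6.957e8 m = 6.33087e+09 m. L = 4*pi*R^2*sigma*T^4 = 4*pi*(6.33087e+09)^2 * 5.67e-8 * 23378^4 = 8.53000197e+30 W. L/L_sun = 8.53000197e+30 / 3.828e26 = 22283.1817

22283.1817 L_sun


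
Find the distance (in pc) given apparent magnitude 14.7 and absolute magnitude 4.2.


d = 10^((m - M + 5)/5) = 10^((14.7 - 4.2 + 5)/5) = 1258.9254

1258.9254 pc


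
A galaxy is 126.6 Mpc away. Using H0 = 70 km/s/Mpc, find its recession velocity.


v = H0 * d = 70 * 126.6 = 8862.0

8862.0 km/s


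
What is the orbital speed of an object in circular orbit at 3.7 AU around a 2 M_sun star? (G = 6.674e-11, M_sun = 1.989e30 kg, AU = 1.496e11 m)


v = sqrt(GM/r) = sqrt(6.674e-11 * 3.978e+30 / 5.535e+11) = 21900.7421

21900.7421 m/s


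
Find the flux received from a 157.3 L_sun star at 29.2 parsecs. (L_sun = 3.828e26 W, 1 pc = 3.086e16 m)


F = L / (4*pi*d^2) = 6.021e+28 / (4*pi*(9.011e+17)^2) = 5.901e-09

5.901e-09 W/m^2


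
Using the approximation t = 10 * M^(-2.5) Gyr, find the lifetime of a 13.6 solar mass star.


t = 10 * M^(-2.5) = 10 * 13.6^(-2.5) = 0.0147

0.0147 Gyr


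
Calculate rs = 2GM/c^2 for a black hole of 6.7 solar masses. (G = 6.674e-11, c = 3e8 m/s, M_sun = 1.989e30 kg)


M = 6.7 * 1.989e30 kg = 1.33263e+31 kg. rs = 2GM/c^2 = 2 * 6.674e-11 * 1.33263e+31 / (3e8)^2 = 19764.3836

19764.3836 m


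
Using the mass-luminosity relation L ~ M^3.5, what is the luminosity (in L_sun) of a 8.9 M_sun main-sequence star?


L/L_sun = (M/M_sun)^3.5 = 8.9^3.5 = 2103.1247

2103.1247 L_sun


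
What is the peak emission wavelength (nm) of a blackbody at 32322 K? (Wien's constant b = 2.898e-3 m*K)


lam_max = b / T = 2.898e-3 / 32322 = 8.966e-08 m = 89.6603 nm

89.6603 nm


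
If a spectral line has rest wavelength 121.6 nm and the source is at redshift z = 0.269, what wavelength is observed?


lam_obs = lam_emit * (1 + z) = 121.6 * (1 + 0.269) = 154.3104

154.3104 nm


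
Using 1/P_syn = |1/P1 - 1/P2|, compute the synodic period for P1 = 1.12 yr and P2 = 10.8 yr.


1/P_syn = |1/P1 - 1/P2| = |1/1.12 - 1/10.8| => P_syn = 1.2496

1.2496 years


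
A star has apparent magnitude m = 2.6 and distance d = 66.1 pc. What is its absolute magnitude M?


M = m - 5*log10(d) + 5 = 2.6 - 5*log10(66.1) + 5 = -1.501

-1.501


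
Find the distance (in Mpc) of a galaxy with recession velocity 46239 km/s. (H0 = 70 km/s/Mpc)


d = v / H0 = 46239 / 70 = 660.5571

660.5571 Mpc


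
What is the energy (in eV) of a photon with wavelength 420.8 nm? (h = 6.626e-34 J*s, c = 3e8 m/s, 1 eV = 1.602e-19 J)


E = hc/lambda = 6.626e-34 * 3e8 / 4.208e-07 = 4.724e-19 J = 2.9487 eV

2.9487 eV


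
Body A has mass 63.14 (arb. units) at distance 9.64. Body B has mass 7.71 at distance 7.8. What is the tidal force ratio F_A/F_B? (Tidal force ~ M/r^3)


Ratio = (M1/r1^3) / (M2/r2^3) = (63.14/9.64^3) / (7.71/7.8^3) = 4.3381

4.3381


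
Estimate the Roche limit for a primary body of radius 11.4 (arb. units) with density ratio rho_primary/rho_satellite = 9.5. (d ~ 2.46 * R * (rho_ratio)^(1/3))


d_Roche = 2.46 * 11.4 * 9.5^(1/3) = 59.3947

59.3947


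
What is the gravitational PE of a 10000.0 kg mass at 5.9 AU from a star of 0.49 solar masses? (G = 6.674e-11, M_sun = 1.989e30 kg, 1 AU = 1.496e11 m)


M = 0.49 * 1.989e30 kg = 9.7461e+29 kg; r = 5.9 AU * 1.496e11 m/AU = 8.8264e+11 m. U = -GM*m/r = -(6.674e-11 * 9.7461e+29 * 10000.0) / 8.8264e+11 = -7.369e+11

-7.369e+11 J


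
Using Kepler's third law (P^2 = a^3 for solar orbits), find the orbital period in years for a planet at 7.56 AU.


P = a^(3/2) = 7.56^1.5 = 20.7866

20.7866 years


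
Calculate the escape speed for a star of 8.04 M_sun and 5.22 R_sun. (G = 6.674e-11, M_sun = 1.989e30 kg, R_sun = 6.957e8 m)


M = 8.04 * 1.989e30 kg = 1.599156e+31 kg; R = 5.22 * 6.957e8 m = 3.631554e+09 m. v_esc = sqrt(2GM/R) = sqrt(2 * 6.674e-11 * 1.599156e+31 / 3.631554e+09) = 766667.8679

766667.8679 m/s


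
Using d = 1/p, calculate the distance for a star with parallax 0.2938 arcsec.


d = 1/p = 1/0.2938 = 3.4037

3.4037 pc


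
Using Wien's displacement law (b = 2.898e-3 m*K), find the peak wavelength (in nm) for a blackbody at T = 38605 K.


lam_max = b / T = 2.898e-3 / 38605 = 7.507e-08 m = 75.068 nm

75.068 nm


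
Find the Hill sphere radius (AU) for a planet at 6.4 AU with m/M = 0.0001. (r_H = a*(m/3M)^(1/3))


r_H = a * (m/3M)^(1/3) = 6.4 * (0.0001/3)^(1/3) = 0.206

0.206 AU


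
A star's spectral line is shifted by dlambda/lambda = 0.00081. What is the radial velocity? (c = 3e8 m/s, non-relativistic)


v = (dlambda/lambda) * c = 0.00081 * 3e8 = 243000.0

243000.0 m/s


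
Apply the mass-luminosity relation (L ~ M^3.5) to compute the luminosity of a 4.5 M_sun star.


L/L_sun = (M/M_sun)^3.5 = 4.5^3.5 = 193.3053

193.3053 L_sun


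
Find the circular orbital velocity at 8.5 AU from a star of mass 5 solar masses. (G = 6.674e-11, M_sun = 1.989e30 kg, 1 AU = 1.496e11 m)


v = sqrt(GM/r) = sqrt(6.674e-11 * 9.945e+30 / 1.272e+12) = 22846.5294

22846.5294 m/s


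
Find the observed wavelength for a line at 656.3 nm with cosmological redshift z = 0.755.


lam_obs = lam_emit * (1 + z) = 656.3 * (1 + 0.755) = 1151.8065

1151.8065 nm


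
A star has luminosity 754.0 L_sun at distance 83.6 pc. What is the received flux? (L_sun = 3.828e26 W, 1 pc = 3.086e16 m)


F = L / (4*pi*d^2) = 2.886e+29 / (4*pi*(2.580e+18)^2) = 3.451e-09

3.451e-09 W/m^2


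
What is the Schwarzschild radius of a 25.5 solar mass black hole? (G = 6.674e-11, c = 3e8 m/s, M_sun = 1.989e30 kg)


M = 25.5 * 1.989e30 kg = 5.07195e+31 kg. rs = 2GM/c^2 = 2 * 6.674e-11 * 5.07195e+31 / (3e8)^2 = 75222.654

75222.654 m


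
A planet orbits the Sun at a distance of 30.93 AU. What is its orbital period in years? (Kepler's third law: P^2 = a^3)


P = a^(3/2) = 30.93^1.5 = 172.0164

172.0164 years


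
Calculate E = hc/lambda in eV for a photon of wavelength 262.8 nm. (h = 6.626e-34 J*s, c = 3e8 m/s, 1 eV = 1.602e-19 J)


E = hc/lambda = 6.626e-34 * 3e8 / 2.628e-07 = 7.564e-19 J = 4.7216 eV

4.7216 eV


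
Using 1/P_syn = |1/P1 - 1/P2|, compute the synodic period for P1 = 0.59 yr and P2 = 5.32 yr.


1/P_syn = |1/P1 - 1/P2| = |1/0.59 - 1/5.32| => P_syn = 0.6636

0.6636 years


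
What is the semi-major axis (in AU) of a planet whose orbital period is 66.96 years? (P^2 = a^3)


a = P^(2/3) = 66.96^(2/3) = 16.4896

16.4896 AU


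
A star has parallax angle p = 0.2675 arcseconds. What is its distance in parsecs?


d = 1/p = 1/0.2675 = 3.7383

3.7383 pc


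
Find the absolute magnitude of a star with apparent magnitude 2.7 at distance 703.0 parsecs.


M = m - 5*log10(d) + 5 = 2.7 - 5*log10(703.0) + 5 = -6.5348

-6.5348


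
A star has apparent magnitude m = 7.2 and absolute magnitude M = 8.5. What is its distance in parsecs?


d = 10^((m - M + 5)/5) = 10^((7.2 - 8.5 + 5)/5) = 5.4954

5.4954 pc


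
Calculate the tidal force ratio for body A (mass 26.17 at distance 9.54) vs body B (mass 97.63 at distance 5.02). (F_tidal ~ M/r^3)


Ratio = (M1/r1^3) / (M2/r2^3) = (26.17/9.54^3) / (97.63/5.02^3) = 0.0391

0.0391


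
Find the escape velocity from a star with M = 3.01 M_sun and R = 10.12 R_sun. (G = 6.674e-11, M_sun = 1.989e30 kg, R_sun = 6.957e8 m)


M = 3.01 * 1.989e30 kg = 5.98689e+30 kg; R = 10.12 * 6.957e8 m = 7.040484e+09 m. v_esc = sqrt(2GM/R) = sqrt(2 * 6.674e-11 * 5.98689e+30 / 7.040484e+09) = 336905.0186

336905.0186 m/s


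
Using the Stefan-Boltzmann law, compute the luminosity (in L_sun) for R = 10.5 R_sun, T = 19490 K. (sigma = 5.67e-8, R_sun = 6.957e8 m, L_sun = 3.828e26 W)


R = 10.5 * 6.957e8 m = 7.30485e+09 m. L = 4*pi*R^2*sigma*T^4 = 4*pi*(7.30485e+09)^2 * 5.67e-8 * 19490^4 = 5.486089447e+30 W. L/L_sun = 5.486089447e+30 / 3.828e26 = 14331.4771

14331.4771 L_sun


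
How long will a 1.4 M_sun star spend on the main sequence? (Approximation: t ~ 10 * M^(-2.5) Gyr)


t = 10 * M^(-2.5) = 10 * 1.4^(-2.5) = 4.312

4.312 Gyr


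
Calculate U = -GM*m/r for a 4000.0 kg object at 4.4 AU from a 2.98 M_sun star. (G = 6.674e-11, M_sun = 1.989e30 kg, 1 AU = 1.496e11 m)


M = 2.98 * 1.989e30 kg = 5.92722e+30 kg; r = 4.4 AU * 1.496e11 m/AU = 6.5824e+11 m. U = -GM*m/r = -(6.674e-11 * 5.92722e+30 * 4000.0) / 6.5824e+11 = -2.404e+12

-2.404e+12 J


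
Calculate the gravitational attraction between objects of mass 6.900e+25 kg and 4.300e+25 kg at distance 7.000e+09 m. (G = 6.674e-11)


F = G*m1*m2/r^2 = 6.674e-11 * 6.900e+25 * 4.300e+25 / (7.000e+09)^2 = 6.674e-11 * 2.967e+51 / 4.900e+19 = 4.041e+21

4.041e+21 N


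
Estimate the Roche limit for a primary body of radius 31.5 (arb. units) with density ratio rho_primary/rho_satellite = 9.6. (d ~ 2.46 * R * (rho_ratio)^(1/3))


d_Roche = 2.46 * 31.5 * 9.6^(1/3) = 164.6908

164.6908


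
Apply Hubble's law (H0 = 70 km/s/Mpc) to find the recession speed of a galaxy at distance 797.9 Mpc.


v = H0 * d = 70 * 797.9 = 55853.0

55853.0 km/s


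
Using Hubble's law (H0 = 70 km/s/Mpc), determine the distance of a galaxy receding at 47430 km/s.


d = v / H0 = 47430 / 70 = 677.5714

677.5714 Mpc


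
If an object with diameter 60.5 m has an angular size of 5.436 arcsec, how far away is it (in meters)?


D = size / theta_rad, theta_rad = 5.436 * pi/(180*3600) = 2.635e-05, D = 2.296e+06

2.296e+06 m


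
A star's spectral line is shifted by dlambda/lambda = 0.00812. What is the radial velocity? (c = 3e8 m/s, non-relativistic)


v = (dlambda/lambda) * c = 0.00812 * 3e8 = 2.436e+06

2.436e+06 m/s


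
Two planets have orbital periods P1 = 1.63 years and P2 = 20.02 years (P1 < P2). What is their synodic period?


1/P_syn = |1/P1 - 1/P2| = |1/1.63 - 1/20.02| => P_syn = 1.7745

1.7745 years


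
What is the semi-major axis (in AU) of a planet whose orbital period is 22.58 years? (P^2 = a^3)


a = P^(2/3) = 22.58^(2/3) = 7.9888

7.9888 AU


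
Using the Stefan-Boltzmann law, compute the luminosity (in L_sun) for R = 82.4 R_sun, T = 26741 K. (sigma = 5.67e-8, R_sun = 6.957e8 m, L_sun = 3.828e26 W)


R = 82.4 * 6.957e8 m = 5.732568e+10 m. L = 4*pi*R^2*sigma*T^4 = 4*pi*(5.732568e+10)^2 * 5.67e-8 * 26741^4 = 1.197297096e+33 W. L/L_sun = 1.197297096e+33 / 3.828e26 = 3.128e+06

3.128e+06 L_sun


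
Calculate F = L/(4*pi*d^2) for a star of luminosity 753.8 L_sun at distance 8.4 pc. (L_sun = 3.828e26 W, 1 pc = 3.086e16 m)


F = L / (4*pi*d^2) = 2.886e+29 / (4*pi*(2.592e+17)^2) = 3.417e-07

3.417e-07 W/m^2


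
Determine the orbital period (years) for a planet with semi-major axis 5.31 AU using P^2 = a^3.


P = a^(3/2) = 5.31^1.5 = 12.2361

12.2361 years


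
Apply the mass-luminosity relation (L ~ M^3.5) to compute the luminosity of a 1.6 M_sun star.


L/L_sun = (M/M_sun)^3.5 = 1.6^3.5 = 5.1811

5.1811 L_sun


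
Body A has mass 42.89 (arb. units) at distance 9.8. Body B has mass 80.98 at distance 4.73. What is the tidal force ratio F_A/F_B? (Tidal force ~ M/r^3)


Ratio = (M1/r1^3) / (M2/r2^3) = (42.89/9.8^3) / (80.98/4.73^3) = 0.0596

0.0596


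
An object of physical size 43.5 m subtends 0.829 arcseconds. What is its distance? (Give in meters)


D = size / theta_rad, theta_rad = 0.829 * pi/(180*3600) = 4.019e-06, D = 1.082e+07

1.082e+07 m


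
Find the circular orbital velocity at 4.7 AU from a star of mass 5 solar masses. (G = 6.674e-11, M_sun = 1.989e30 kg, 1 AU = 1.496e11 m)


v = sqrt(GM/r) = sqrt(6.674e-11 * 9.945e+30 / 7.031e+11) = 30724.2131

30724.2131 m/s


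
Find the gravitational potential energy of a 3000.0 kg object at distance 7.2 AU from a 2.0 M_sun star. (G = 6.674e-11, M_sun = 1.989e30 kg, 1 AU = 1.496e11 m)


M = 2.0 * 1.989e30 kg = 3.978e+30 kg; r = 7.2 AU * 1.496e11 m/AU = 1.07712e+12 m. U = -GM*m/r = -(6.674e-11 * 3.978e+30 * 3000.0) / 1.07712e+12 = -7.394e+11

-7.394e+11 J


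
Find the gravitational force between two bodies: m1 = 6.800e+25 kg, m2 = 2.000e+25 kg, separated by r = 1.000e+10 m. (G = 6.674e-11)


F = G*m1*m2/r^2 = 6.674e-11 * 6.800e+25 * 2.000e+25 / (1.000e+10)^2 = 6.674e-11 * 1.360e+51 / 1.000e+20 = 9.077e+20

9.077e+20 N


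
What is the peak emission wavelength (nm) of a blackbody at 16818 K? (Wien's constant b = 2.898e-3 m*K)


lam_max = b / T = 2.898e-3 / 16818 = 1.723e-07 m = 172.3154 nm

172.3154 nm


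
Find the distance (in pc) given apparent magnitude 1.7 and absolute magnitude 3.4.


d = 10^((m - M + 5)/5) = 10^((1.7 - 3.4 + 5)/5) = 4.5709

4.5709 pc


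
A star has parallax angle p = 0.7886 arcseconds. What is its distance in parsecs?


d = 1/p = 1/0.7886 = 1.2681

1.2681 pc


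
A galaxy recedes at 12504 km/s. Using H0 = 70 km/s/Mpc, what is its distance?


d = v / H0 = 12504 / 70 = 178.6286

178.6286 Mpc


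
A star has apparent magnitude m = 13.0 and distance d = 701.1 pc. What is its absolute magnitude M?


M = m - 5*log10(d) + 5 = 13.0 - 5*log10(701.1) + 5 = 3.7711

3.7711


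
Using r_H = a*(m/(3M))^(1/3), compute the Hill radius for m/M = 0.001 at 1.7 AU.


r_H = a * (m/3M)^(1/3) = 1.7 * (0.001/3)^(1/3) = 0.1179

0.1179 AU


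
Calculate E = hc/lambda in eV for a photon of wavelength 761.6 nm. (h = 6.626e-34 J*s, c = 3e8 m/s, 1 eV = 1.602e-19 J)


E = hc/lambda = 6.626e-34 * 3e8 / 7.616e-07 = 2.610e-19 J = 1.6292 eV

1.6292 eV


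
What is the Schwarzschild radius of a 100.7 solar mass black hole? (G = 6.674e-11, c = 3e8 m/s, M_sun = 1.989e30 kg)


M = 100.7 * 1.989e30 kg = 2.002923e+32 kg. rs = 2GM/c^2 = 2 * 6.674e-11 * 2.002923e+32 / (3e8)^2 = 297055.7356

297055.7356 m


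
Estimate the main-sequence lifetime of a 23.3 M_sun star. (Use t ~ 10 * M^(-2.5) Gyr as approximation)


t = 10 * M^(-2.5) = 10 * 23.3^(-2.5) = 0.0038

0.0038 Gyr


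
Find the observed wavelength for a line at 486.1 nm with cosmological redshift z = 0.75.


lam_obs = lam_emit * (1 + z) = 486.1 * (1 + 0.75) = 850.675

850.675 nm


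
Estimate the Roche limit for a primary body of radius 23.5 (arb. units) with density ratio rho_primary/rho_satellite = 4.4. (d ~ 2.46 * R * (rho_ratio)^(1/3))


d_Roche = 2.46 * 23.5 * 4.4^(1/3) = 94.7299

94.7299


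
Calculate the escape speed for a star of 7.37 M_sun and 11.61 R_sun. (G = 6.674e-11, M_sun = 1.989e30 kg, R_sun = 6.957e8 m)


M = 7.37 * 1.989e30 kg = 1.465893e+31 kg; R = 11.61 * 6.957e8 m = 8.077077e+09 m. v_esc = sqrt(2GM/R) = sqrt(2 * 6.674e-11 * 1.465893e+31 / 8.077077e+09) = 492189.2488

492189.2488 m/s


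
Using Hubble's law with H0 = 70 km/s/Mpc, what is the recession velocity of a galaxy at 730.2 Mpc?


v = H0 * d = 70 * 730.2 = 51114.0

51114.0 km/s


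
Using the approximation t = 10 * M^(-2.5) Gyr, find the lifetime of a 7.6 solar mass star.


t = 10 * M^(-2.5) = 10 * 7.6^(-2.5) = 0.0628

0.0628 Gyr


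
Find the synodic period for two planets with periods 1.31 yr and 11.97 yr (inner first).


1/P_syn = |1/P1 - 1/P2| = |1/1.31 - 1/11.97| => P_syn = 1.471

1.471 years


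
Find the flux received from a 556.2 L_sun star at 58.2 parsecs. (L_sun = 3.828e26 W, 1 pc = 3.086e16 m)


F = L / (4*pi*d^2) = 2.129e+29 / (4*pi*(1.796e+18)^2) = 5.252e-09

5.252e-09 W/m^2


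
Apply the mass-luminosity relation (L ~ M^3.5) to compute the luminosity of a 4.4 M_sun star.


L/L_sun = (M/M_sun)^3.5 = 4.4^3.5 = 178.6835

178.6835 L_sun


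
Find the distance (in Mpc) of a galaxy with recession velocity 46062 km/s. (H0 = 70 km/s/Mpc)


d = v / H0 = 46062 / 70 = 658.0286

658.0286 Mpc


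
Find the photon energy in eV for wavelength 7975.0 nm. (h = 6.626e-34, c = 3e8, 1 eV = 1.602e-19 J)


E = hc/lambda = 6.626e-34 * 3e8 / 7.975e-06 = 2.493e-20 J = 0.1556 eV

0.1556 eV


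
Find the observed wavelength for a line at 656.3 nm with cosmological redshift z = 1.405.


lam_obs = lam_emit * (1 + z) = 656.3 * (1 + 1.405) = 1578.4015

1578.4015 nm


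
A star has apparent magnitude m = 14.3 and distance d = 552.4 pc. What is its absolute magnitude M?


M = m - 5*log10(d) + 5 = 14.3 - 5*log10(552.4) + 5 = 5.5887

5.5887


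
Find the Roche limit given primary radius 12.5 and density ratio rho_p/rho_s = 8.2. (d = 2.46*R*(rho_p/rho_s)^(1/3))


d_Roche = 2.46 * 12.5 * 8.2^(1/3) = 62.0083

62.0083


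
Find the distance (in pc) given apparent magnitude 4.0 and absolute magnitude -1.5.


d = 10^((m - M + 5)/5) = 10^((4.0 - -1.5 + 5)/5) = 125.8925

125.8925 pc


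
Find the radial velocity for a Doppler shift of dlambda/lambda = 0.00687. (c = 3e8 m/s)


v = (dlambda/lambda) * c = 0.00687 * 3e8 = 2.061e+06

2.061e+06 m/s


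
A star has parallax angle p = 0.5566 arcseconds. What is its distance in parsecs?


d = 1/p = 1/0.5566 = 1.7966

1.7966 pc


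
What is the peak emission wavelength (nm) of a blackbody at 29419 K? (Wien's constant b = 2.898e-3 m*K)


lam_max = b / T = 2.898e-3 / 29419 = 9.851e-08 m = 98.5078 nm

98.5078 nm


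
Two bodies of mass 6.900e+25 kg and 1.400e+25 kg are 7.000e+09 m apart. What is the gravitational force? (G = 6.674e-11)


F = G*m1*m2/r^2 = 6.674e-11 * 6.900e+25 * 1.400e+25 / (7.000e+09)^2 = 6.674e-11 * 9.660e+50 / 4.900e+19 = 1.316e+21

1.316e+21 N


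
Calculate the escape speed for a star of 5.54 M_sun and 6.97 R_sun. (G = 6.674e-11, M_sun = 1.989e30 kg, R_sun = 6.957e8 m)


M = 5.54 * 1.989e30 kg = 1.101906e+31 kg; R = 6.97 * 6.957e8 m = 4.849029e+09 m. v_esc = sqrt(2GM/R) = sqrt(2 * 6.674e-11 * 1.101906e+31 / 4.849029e+09) = 550748.0678

550748.0678 m/s


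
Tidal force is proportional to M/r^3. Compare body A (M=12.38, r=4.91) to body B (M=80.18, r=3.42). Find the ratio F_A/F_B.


Ratio = (M1/r1^3) / (M2/r2^3) = (12.38/4.91^3) / (80.18/3.42^3) = 0.0522

0.0522


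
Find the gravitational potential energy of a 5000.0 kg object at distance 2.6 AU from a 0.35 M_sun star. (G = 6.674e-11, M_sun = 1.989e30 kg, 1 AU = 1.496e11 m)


M = 0.35 * 1.989e30 kg = 6.9615e+29 kg; r = 2.6 AU * 1.496e11 m/AU = 3.8896e+11 m. U = -GM*m/r = -(6.674e-11 * 6.9615e+29 * 5000.0) / 3.8896e+11 = -5.972e+11

-5.972e+11 J
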